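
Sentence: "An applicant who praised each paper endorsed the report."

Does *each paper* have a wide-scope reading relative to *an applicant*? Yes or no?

The DP *each paper* is contained in the relative clause *who praised each paper*.
A relative clause is a scope island — quantifier raising cannot cross its boundary.
So *each paper* cannot raise to a position above *an applicant*.

No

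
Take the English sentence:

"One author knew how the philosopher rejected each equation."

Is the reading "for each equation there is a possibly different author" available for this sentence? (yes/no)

No

The paraphrase describes the scope ordering *each equation* > *one author*.
*each equation* sits inside the embedded question *how the philosopher rejected each equation*.
An indirect question is a wh-island; the filled [Spec,CP] blocks QR across the CP edge.
The inverse ordering *each equation* > *one author* is therefore underivable.
(Only the surface reading survives: one fixed author with respect to all the relevant equations.)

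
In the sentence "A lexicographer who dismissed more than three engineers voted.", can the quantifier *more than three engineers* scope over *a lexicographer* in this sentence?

*more than three engineers* occurs within the relative clause *who dismissed more than three engineers*.
The relative clause forms an island for QR, so the quantifier is confined to the head noun's restrictor.
So the wide-scope reading for *more than three engineers* is blocked.
(Only the surface reading survives: one fixed lexicographer with respect to all the relevant engineers.)

No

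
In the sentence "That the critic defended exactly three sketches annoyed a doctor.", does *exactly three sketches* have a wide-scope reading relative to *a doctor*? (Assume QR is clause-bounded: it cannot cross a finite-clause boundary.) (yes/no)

No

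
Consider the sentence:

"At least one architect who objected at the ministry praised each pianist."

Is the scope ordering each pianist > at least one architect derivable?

The relative clause *who objected at the ministry* modifies *at least one architect*, but *each pianist* is not inside that relative clause — it is an argument of the matrix verb.
Nothing blocks QR of the lower DP to a position above the higher one, so inverse scope is available.

Yes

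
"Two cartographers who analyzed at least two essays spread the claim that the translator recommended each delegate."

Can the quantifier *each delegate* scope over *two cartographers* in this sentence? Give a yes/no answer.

No

*each delegate* is embedded in the complex NP *the claim that the translator recommended each delegate*.
The Complex NP Constraint bars QR out of the complement clause of a noun.
So *each delegate* cannot raise to a position above *two cartographers*.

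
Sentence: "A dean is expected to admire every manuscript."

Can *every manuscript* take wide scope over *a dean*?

Yes

*every manuscript* is inside a raising infinitive, which is transparent to QR (no CP barrier), so it behaves as a matrix argument.
No island intervenes, so both surface and inverse scope are derivable.
So *every manuscript* > *a dean* is among the available readings.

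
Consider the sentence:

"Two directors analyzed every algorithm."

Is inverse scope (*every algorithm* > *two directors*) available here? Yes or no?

Yes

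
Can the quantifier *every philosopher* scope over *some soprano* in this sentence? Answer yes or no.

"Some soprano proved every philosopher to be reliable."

Yes

ECM infinitives lack a CP barrier, so *every philosopher* can QR over the matrix subject *some soprano*.
With no island boundary between them, the object can take inverse scope over the subject via ordinary QR within the clause.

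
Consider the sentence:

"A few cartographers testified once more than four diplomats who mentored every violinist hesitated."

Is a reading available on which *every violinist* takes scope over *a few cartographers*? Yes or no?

*every violinist* occurs within the relative clause *who mentored every violinist*, which is itself inside the adjunct *once more than four diplomats who mentored every violinist hesitated*.
Two island boundaries intervene — the relative clause and the adjunct. Either alone would block QR.
*every violinist* is confined to the island and cannot take scope over *a few cartographers*.

No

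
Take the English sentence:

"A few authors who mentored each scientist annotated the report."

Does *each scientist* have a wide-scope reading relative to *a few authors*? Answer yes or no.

No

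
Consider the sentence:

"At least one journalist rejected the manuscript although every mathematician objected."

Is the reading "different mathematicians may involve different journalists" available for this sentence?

This is the *every mathematician* > *at least one journalist* reading.
Structurally, *every mathematician* is inside the adjunct clause *although every mathematician objected*.
Adjuncts are opaque for quantifier raising; a quantifier in an adjunct stays inside it.
*every mathematician* > *at least one journalist* would require crossing that boundary, which is illicit.

No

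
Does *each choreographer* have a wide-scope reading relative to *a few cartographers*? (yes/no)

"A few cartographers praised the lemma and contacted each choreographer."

No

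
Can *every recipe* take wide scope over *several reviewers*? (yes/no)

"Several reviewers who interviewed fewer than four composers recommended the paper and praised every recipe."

No

The target quantifier *every recipe* is part of one conjunct of the coordinate structure (*praised every recipe*).
A quantifier cannot raise out of one conjunct of a coordination across the whole coordinate structure — the CSC applies to QR.
So *every recipe* cannot raise high enough to outscope *several reviewers*; only the surface ordering *several reviewers* > *every recipe* is available.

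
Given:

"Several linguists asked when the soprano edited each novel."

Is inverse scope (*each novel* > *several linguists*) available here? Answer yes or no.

*each novel* sits inside the embedded question *when the soprano edited each novel*.
The wh-island constraint blocks QR out of an embedded interrogative.
So the wide-scope reading for *each novel* is blocked.

No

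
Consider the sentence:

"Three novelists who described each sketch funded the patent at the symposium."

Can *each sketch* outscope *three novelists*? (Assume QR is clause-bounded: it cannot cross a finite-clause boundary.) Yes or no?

*each sketch* is embedded in the relative clause *who described each sketch*.
Relative clauses block scope extraction: QR cannot target a position outside the modified NP.
*each sketch* is confined to the island and cannot take scope over *three novelists*.

No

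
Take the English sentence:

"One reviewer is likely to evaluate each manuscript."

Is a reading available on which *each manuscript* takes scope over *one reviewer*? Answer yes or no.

Raising constructions are monoclausal for scope purposes; *each manuscript* is not separated from *one reviewer* by any island.
QR within a single clause is free, so the lower quantifier may take scope over the higher one.
Both orderings are possible: *one reviewer* > *each manuscript* and *each manuscript* > *one reviewer*.

Yes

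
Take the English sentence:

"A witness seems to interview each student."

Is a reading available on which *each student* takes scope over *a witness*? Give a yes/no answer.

The matrix predicate is a raising verb, whose infinitival complement is not a scope island — *each student* can QR into the matrix clause.
Nothing blocks QR of the lower DP to a position above the higher one, so inverse scope is available.

Yes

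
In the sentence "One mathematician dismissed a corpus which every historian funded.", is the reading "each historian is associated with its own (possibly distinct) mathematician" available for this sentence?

No

This is the *every historian* > *one mathematician* reading.
*every historian* is embedded in the relative clause *which every historian funded* modifying *a corpus*.
Quantifiers inside a relative clause are trapped there; the RC boundary blocks QR.
There is no licit LF on which *every historian* c-commands *one mathematician*.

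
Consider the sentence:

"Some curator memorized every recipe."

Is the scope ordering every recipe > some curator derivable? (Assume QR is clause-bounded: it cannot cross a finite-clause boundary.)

*every recipe* is the matrix object and *some curator* the matrix subject; the two are clausemates.
Clause-internal QR can adjoin the lower DP above the subject, yielding the inverse reading.

Yes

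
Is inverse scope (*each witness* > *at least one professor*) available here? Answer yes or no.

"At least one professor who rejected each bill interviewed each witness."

Yes

The RC *who rejected each bill* is an island, but *each witness* is not inside it — it is the matrix object, a clausemate of *at least one professor*.
Nothing blocks QR of the lower DP to a position above the higher one, so inverse scope is available.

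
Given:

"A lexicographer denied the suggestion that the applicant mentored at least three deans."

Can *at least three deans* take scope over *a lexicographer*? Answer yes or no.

The DP *at least three deans* is contained in the complex NP *the suggestion that the applicant mentored at least three deans*.
The Complex NP Constraint bars QR out of the complement clause of a noun.
There is no licit LF on which *at least three deans* c-commands *a lexicographer*.

No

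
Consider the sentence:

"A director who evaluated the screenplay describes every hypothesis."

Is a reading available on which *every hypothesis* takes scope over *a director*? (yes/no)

*every hypothesis* is a matrix argument; only *a director* is modified by the relative clause *who evaluated the screenplay*, so the RC island is irrelevant to the target quantifier.
Nothing blocks QR of the lower DP to a position above the higher one, so inverse scope is available.
So *every hypothesis* > *a director* is among the available readings.

Yes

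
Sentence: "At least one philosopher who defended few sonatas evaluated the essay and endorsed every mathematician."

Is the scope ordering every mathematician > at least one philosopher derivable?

No

*every mathematician* is embedded in one conjunct of the coordinate structure (*endorsed every mathematician*).
A quantifier cannot raise out of one conjunct of a coordination across the whole coordinate structure — the CSC applies to QR.
The inverse ordering *every mathematician* > *at least one philosopher* is therefore underivable.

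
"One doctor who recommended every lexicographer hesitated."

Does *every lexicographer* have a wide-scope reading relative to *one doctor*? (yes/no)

No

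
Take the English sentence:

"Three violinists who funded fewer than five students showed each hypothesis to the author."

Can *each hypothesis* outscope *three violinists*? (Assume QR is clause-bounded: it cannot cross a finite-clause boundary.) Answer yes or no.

Yes

*each hypothesis* sits in the matrix clause, not in the relative clause on *three violinists*.
QR within a single clause is free, so the lower quantifier may take scope over the higher one.
The sentence is scopally ambiguous between *three violinists* > *each hypothesis* and *each hypothesis* > *three violinists*.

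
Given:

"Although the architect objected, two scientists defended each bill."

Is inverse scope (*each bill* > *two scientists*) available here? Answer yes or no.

Yes

*each bill* is a matrix argument; the adjunct is an island but the target quantifier is outside it.
Clause-internal QR can adjoin the lower DP above the subject, yielding the inverse reading.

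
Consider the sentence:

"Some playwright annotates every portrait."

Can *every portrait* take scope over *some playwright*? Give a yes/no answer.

Yes

*every portrait* and *some playwright* are in the same minimal clause.
QR within a single clause is free, so the lower quantifier may take scope over the higher one.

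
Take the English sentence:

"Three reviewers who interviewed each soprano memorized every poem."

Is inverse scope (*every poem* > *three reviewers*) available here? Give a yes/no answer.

*every poem* is a matrix argument; only *three reviewers* is modified by the relative clause *who interviewed each soprano*, so the RC island is irrelevant to the target quantifier.
No island intervenes, so both surface and inverse scope are derivable.

Yes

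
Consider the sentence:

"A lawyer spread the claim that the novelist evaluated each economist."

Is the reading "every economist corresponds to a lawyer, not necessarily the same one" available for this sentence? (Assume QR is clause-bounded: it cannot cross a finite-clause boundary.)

The described interpretation is the *each economist* > *a lawyer* scoping.
*each economist* sits inside the complex NP *the claim that the novelist evaluated each economist*.
The complex NP is opaque for QR — the quantifier is frozen inside the noun's complement.
The inverse ordering *each economist* > *a lawyer* is therefore underivable.

No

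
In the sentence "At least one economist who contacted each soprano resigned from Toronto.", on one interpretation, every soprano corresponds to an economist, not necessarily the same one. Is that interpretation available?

The paraphrase describes the scope ordering *each soprano* > *at least one economist*.
Structurally, *each soprano* is inside the relative clause *who contacted each soprano*.
Quantifiers inside a relative clause are trapped there; the RC boundary blocks QR.
*each soprano* is confined to the island and cannot take scope over *at least one economist*.

No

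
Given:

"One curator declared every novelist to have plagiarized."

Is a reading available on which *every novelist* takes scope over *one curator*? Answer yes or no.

The ECM infinitive is scope-transparent — *every novelist* is free to raise above *one curator*.
QR within a single clause is free, so the lower quantifier may take scope over the higher one.

Yes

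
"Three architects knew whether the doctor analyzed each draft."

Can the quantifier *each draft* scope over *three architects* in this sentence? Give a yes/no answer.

No

Structurally, *each draft* is inside the embedded question *whether the doctor analyzed each draft*.
Embedded questions are wh-islands: a quantifier inside an indirect question cannot QR into the matrix clause.
So *each draft* cannot raise high enough to outscope *three architects*; only the surface ordering *three architects* > *each draft* is available.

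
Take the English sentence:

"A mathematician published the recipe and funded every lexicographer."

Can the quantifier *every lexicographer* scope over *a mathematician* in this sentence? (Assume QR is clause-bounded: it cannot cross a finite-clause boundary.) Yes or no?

No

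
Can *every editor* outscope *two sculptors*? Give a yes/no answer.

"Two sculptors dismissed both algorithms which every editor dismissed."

*every editor* sits inside the relative clause *which every editor dismissed* modifying *both algorithms*.
The relative clause forms an island for QR, so the quantifier is confined to the head noun's restrictor.
*every editor* is confined to the island and cannot take scope over *two sculptors*.

No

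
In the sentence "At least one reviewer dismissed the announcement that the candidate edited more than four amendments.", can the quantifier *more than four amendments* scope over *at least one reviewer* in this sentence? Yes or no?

No

Structurally, *more than four amendments* is inside the complex NP *the announcement that the candidate edited more than four amendments*.
Noun-complement clauses are scope islands (the Complex NP Constraint): a quantifier inside one cannot scope into the matrix.
So the wide-scope reading for *more than four amendments* is blocked.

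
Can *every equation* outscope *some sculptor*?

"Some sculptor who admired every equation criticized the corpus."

No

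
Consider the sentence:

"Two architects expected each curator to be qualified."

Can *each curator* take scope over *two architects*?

The ECM infinitive is scope-transparent — *each curator* is free to raise above *two architects*.
With no island boundary between them, the object can take inverse scope over the subject via ordinary QR within the clause.

Yes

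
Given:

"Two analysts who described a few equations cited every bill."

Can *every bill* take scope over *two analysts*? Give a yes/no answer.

Yes

The relative clause *who described a few equations* modifies *two analysts*, but *every bill* is not inside that relative clause — it is an argument of the matrix verb.
With no island boundary between them, the object can take inverse scope over the subject via ordinary QR within the clause.
The sentence is scopally ambiguous between *two analysts* > *every bill* and *every bill* > *two analysts*.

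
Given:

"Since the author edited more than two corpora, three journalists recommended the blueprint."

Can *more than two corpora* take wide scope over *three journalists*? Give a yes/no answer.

No

Structurally, *more than two corpora* is inside the adjunct clause *since the author edited more than two corpora*.
Since the clause is an adjunct (not a complement), the Adjunct Condition blocks QR across its edge.
There is no licit LF on which *more than two corpora* c-commands *three journalists*.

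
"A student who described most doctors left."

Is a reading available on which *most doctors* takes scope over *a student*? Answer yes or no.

No

*most doctors* is embedded in the relative clause *who described most doctors*.
QR out of a relative clause is ruled out by the relative-clause island constraint.
*most doctors* > *a student* would require crossing that boundary, which is illicit.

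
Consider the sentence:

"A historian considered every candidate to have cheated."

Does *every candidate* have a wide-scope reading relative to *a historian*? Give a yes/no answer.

Yes

This is an ECM construction: *every candidate* is the infinitival subject, Case-marked by the matrix verb, and the infinitive is transparent for QR.
QR within a single clause is free, so the lower quantifier may take scope over the higher one.
So *every candidate* > *a historian* is among the available readings.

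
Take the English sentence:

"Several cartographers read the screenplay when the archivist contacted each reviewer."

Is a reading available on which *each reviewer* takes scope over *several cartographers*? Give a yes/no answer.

No

*each reviewer* sits inside the adjunct clause *when the archivist contacted each reviewer*.
Adverbial clauses are not L-marked, so they are barriers for QR — the quantifier cannot escape the adjunct.
*each reviewer* is confined to the island and cannot take scope over *several cartographers*.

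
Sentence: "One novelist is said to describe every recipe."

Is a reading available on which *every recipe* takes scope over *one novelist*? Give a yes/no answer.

*every recipe* is inside a raising infinitive, which is transparent to QR (no CP barrier), so it behaves as a matrix argument.
Ordinary QR to a clause-peripheral position gives the wide-scope LF for the lower DP.

Yes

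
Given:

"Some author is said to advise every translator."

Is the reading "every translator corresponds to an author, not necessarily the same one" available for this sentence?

Yes

The described interpretation is the *every translator* > *some author* scoping.
*every translator* is inside a raising infinitive, which is transparent to QR (no CP barrier), so it behaves as a matrix argument.
Since no island is crossed, the inverse ordering is licensed alongside surface scope.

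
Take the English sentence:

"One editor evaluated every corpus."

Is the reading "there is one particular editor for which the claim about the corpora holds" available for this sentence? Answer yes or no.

Yes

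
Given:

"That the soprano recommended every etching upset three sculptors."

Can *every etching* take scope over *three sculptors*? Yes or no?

The target quantifier *every etching* is part of the sentential subject *that the soprano recommended every etching*.
Sentential subjects are islands: a quantifier inside the subject clause cannot raise over the matrix predicate.
The ordering *every etching* > *three sculptors* is therefore underivable.

No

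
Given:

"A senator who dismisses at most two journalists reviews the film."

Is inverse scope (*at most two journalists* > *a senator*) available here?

No

The DP *at most two journalists* is contained in the relative clause *who dismisses at most two journalists*.
The relative clause forms an island for QR, so the quantifier is confined to the head noun's restrictor.
So *at most two journalists* cannot raise high enough to outscope *a senator*; only the surface ordering *a senator* > *at most two journalists* is available.
(Only the surface reading survives: one fixed senator with respect to all the relevant journalists.)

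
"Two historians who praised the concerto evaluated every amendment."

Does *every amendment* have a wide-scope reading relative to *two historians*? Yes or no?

*every amendment* sits in the matrix clause, not in the relative clause on *two historians*.
No island intervenes, so both surface and inverse scope are derivable.

Yes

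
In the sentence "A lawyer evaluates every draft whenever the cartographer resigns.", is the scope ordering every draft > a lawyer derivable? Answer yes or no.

Although there is an adjunct clause, *every draft* is in the main clause, not inside the adjunct.
Since no island is crossed, the inverse ordering is licensed alongside surface scope.

Yes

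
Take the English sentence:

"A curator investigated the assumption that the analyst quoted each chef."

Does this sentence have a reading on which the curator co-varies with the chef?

This is the *each chef* > *a curator* reading.
Structurally, *each chef* is inside the complex NP *the assumption that the analyst quoted each chef*.
The Complex NP Constraint bars QR out of the complement clause of a noun.
Hence only narrow scope for *each chef* (under *a curator*) survives.

No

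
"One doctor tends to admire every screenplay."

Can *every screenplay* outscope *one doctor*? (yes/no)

Raising constructions are monoclausal for scope purposes; *every screenplay* is not separated from *one doctor* by any island.
Nothing blocks QR of the lower DP to a position above the higher one, so inverse scope is available.
So *every screenplay* > *one doctor* is among the available readings.

Yes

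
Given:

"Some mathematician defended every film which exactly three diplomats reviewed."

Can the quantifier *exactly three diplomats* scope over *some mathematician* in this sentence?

No

The target quantifier *exactly three diplomats* is part of the relative clause *which exactly three diplomats reviewed* modifying *every film*.
QR out of a relative clause is ruled out by the relative-clause island constraint.
So the wide-scope reading for *exactly three diplomats* is blocked.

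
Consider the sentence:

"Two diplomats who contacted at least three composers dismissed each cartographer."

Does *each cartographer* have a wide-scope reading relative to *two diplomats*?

Yes

The RC *who contacted at least three composers* is an island, but *each cartographer* is not inside it — it is the matrix object, a clausemate of *two diplomats*.
Clause-internal QR can adjoin the lower DP above the subject, yielding the inverse reading.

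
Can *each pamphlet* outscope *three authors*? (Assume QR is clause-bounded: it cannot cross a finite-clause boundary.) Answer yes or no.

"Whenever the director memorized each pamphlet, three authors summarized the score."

The DP *each pamphlet* is contained in the adjunct clause *whenever the director memorized each pamphlet*.
Adjunct clauses are scope islands: a quantifier inside an adjunct cannot raise into the matrix clause.
*each pamphlet* > *three authors* would require crossing that boundary, which is illicit.

No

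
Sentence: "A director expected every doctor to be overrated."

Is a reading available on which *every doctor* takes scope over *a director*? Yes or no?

Yes

The ECM infinitive is scope-transparent — *every doctor* is free to raise above *a director*.
No island intervenes, so both surface and inverse scope are derivable.
Both orderings are possible: *a director* > *every doctor* and *every doctor* > *a director*.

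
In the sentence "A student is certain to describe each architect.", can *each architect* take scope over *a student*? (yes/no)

Yes

The matrix predicate is a raising verb, whose infinitival complement is not a scope island — *each architect* can QR into the matrix clause.
Nothing blocks QR of the lower DP to a position above the higher one, so inverse scope is available.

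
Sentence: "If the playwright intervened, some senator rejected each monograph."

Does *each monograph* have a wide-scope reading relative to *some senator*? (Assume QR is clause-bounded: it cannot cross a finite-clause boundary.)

Yes

Although there is an adjunct clause, *each monograph* is in the main clause, not inside the adjunct.
QR within a single clause is free, so the lower quantifier may take scope over the higher one.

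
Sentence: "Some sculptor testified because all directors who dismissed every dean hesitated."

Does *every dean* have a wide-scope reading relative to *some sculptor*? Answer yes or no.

*every dean* occurs within the relative clause *who dismissed every dean*, which is itself inside the adjunct *because all directors who dismissed every dean hesitated*.
Nested islands: the RC island is itself inside an adjunct island, so wide scope is doubly excluded.
*every dean* is confined to the island and cannot take scope over *some sculptor*.

No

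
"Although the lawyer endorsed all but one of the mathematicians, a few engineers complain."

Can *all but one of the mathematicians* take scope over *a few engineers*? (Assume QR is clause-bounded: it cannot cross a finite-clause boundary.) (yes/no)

No

*all but one of the mathematicians* occurs within the adjunct clause *although the lawyer endorsed all but one of the mathematicians*.
Adjuncts are opaque for quantifier raising; a quantifier in an adjunct stays inside it.
*all but one of the mathematicians* > *a few engineers* would require crossing that boundary, which is illicit.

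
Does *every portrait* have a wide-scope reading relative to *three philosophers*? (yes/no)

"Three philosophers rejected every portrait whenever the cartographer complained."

Neither queried DP is inside the adjunct, so the adjunct-island constraint does not apply.
Clause-internal QR can adjoin the lower DP above the subject, yielding the inverse reading.
Both orderings are possible: *three philosophers* > *every portrait* and *every portrait* > *three philosophers*.

Yes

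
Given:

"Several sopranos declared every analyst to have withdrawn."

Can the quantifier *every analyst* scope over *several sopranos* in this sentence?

Yes

ECM infinitives lack a CP barrier, so *every analyst* can QR over the matrix subject *several sopranos*.
Ordinary QR to a clause-peripheral position gives the wide-scope LF for the lower DP.
So *every analyst* > *several sopranos* is among the available readings.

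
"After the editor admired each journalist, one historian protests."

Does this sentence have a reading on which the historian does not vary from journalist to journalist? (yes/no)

This is the *one historian* > *each journalist* reading.
*one historian* is a matrix-clause argument and can take scope within the matrix clause over the constituent containing *each journalist*, so *one historian* > *each journalist* needs no island-crossing movement and is available.

Yes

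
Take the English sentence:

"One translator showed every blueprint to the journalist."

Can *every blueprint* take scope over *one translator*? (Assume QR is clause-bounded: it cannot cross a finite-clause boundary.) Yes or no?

*every blueprint* is the matrix object and *one translator* the matrix subject; the two are clausemates.
With no island boundary between them, the object can take inverse scope over the subject via ordinary QR within the clause.

Yes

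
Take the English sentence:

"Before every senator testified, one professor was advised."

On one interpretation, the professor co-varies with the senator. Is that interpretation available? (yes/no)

No

This is the *every senator* > *one professor* reading.
The DP *every senator* is contained in the adjunct clause *before every senator testified*.
Since the clause is an adjunct (not a complement), the Adjunct Condition blocks QR across its edge.
There is no licit LF on which *every senator* c-commands *one professor*.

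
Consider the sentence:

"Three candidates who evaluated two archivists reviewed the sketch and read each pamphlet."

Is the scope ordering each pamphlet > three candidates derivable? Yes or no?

*each pamphlet* is embedded in one conjunct of the coordinate structure (*read each pamphlet*).
Coordinate structures are islands for non-across-the-board movement, QR included.
So *each pamphlet* cannot raise to a position above *three candidates*.

No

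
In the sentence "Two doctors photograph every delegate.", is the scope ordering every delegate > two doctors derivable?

Yes

*every delegate* and *two doctors* are in the same minimal clause.
Clause-internal QR can adjoin the lower DP above the subject, yielding the inverse reading.
So *every delegate* > *two doctors* is among the available readings.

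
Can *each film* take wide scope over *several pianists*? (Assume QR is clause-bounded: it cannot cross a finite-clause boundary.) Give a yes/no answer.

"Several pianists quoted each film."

Yes

*each film* is the matrix object and *several pianists* the matrix subject; the two are clausemates.
With no island boundary between them, the object can take inverse scope over the subject via ordinary QR within the clause.
Both orderings are possible: *several pianists* > *each film* and *each film* > *several pianists*.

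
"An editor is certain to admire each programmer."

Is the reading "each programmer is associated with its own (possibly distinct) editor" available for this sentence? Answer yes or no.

Yes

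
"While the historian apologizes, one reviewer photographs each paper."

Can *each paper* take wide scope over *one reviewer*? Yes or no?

Yes

The adjunct clause does not contain *each paper*, which is the matrix object.
Since no island is crossed, the inverse ordering is licensed alongside surface scope.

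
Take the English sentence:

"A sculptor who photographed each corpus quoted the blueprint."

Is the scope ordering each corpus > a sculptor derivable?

No

*each corpus* occurs within the relative clause *who photographed each corpus*.
Relative clauses block scope extraction: QR cannot target a position outside the modified NP.
*each corpus* > *a sculptor* would require crossing that boundary, which is illicit.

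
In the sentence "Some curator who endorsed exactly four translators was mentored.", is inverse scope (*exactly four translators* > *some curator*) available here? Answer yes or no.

*exactly four translators* occurs within the relative clause *who endorsed exactly four translators*.
Relative clauses are scope islands: a quantifier cannot QR out of a relative clause to take scope in the matrix clause.
*exactly four translators* > *some curator* would require crossing that boundary, which is illicit.

No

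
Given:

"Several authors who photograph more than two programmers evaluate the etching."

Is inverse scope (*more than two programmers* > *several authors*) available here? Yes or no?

No

The DP *more than two programmers* is contained in the relative clause *who photograph more than two programmers*.
Relative clauses are scope islands: a quantifier cannot QR out of a relative clause to take scope in the matrix clause.
Hence only narrow scope for *more than two programmers* (under *several authors*) survives.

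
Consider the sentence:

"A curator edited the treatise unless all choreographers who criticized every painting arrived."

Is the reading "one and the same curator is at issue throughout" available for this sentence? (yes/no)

That reading corresponds to *a curator* > *every painting*.
Surface scope (*a curator* > *every painting*) is always derivable; islands only block QR, not in-situ interpretation.

Yes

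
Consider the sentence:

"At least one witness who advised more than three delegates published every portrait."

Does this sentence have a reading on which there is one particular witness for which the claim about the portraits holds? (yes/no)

Yes

That reading corresponds to *at least one witness* > *every portrait*.
Surface scope (*at least one witness* > *every portrait*) is always derivable; islands only block QR, not in-situ interpretation.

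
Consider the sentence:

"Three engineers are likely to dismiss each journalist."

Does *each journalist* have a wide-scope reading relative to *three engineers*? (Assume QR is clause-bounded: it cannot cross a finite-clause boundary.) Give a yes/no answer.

Yes

Infinitival complements of raising predicates do not block QR; *each journalist* and *three engineers* are effectively clausemates.
Clause-internal QR can adjoin the lower DP above the subject, yielding the inverse reading.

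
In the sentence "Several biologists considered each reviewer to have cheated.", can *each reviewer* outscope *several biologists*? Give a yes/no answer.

Yes

This is an ECM construction: *each reviewer* is the infinitival subject, Case-marked by the matrix verb, and the infinitive is transparent for QR.
Since no island is crossed, the inverse ordering is licensed alongside surface scope.
So *each reviewer* > *several biologists* is among the available readings.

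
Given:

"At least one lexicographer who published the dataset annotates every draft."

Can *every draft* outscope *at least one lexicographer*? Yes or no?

Yes

Although the sentence contains a relative clause (*who published the dataset*), *every draft* is outside it, in the matrix VP.
No island intervenes, so both surface and inverse scope are derivable.
So *every draft* > *at least one lexicographer* is among the available readings.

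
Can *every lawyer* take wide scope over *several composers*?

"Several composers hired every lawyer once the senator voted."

Yes

*every lawyer* is a matrix argument; the adjunct is an island but the target quantifier is outside it.
QR within a single clause is free, so the lower quantifier may take scope over the higher one.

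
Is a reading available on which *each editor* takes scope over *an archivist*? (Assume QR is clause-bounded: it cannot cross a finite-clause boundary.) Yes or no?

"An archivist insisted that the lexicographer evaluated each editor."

No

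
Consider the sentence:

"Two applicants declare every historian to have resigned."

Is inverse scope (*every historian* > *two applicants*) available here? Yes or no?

Yes

*every historian* is an ECM subject; ECM complements are not islands, and the embedded quantifier may take matrix scope.
Clause-internal QR can adjoin the lower DP above the subject, yielding the inverse reading.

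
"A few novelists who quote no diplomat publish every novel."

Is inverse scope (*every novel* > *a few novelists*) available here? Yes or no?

Although the sentence contains a relative clause (*who quote no diplomat*), *every novel* is outside it, in the matrix VP.
Ordinary QR to a clause-peripheral position gives the wide-scope LF for the lower DP.

Yes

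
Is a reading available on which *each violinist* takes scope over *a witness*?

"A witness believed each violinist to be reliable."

*each violinist* is the subject of an ECM infinitive — the infinitival complement of an ECM verb is not a scope island, so *each violinist* can raise into the matrix clause.
Nothing blocks QR of the lower DP to a position above the higher one, so inverse scope is available.
So *each violinist* > *a witness* is among the available readings.

Yes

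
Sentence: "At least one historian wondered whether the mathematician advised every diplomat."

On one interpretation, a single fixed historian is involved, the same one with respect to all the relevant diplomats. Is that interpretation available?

This is the *at least one historian* > *every diplomat* reading.
Surface scope (*at least one historian* > *every diplomat*) is always derivable; islands only block QR, not in-situ interpretation.

Yes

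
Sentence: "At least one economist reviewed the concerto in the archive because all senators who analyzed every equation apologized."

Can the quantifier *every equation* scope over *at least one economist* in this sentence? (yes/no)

*every equation* occurs within the relative clause *who analyzed every equation*, which is itself inside the adjunct *because all senators who analyzed every equation apologized*.
Two island boundaries intervene — the relative clause and the adjunct. Either alone would block QR.
*every equation* is confined to the island and cannot take scope over *at least one economist*.

No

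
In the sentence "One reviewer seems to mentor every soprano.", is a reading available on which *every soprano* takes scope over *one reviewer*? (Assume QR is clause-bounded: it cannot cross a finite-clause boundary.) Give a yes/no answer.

The matrix predicate is a raising verb, whose infinitival complement is not a scope island — *every soprano* can QR into the matrix clause.
QR within a single clause is free, so the lower quantifier may take scope over the higher one.
So *every soprano* > *one reviewer* is among the available readings.

Yes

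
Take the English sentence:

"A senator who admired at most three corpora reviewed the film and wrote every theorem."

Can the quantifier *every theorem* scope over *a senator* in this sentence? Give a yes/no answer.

The target quantifier *every theorem* is part of one conjunct of the coordinate structure (*wrote every theorem*).
QR out of a conjunct would have to apply non-ATB, which the CSC forbids.
The inverse ordering *every theorem* > *a senator* is therefore underivable.

No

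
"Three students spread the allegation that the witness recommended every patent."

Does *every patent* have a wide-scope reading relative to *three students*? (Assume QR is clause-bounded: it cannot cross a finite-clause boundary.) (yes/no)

The target quantifier *every patent* is part of the complex NP *the allegation that the witness recommended every patent*.
A that-clause complement to a noun is an island; QR cannot cross the NP boundary.
So *every patent* cannot raise to a position above *three students*.

No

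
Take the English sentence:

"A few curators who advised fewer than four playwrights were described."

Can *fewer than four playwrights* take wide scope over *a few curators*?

No

The DP *fewer than four playwrights* is contained in the relative clause *who advised fewer than four playwrights*.
A relative clause is a scope island — quantifier raising cannot cross its boundary.
*fewer than four playwrights* > *a few curators* would require crossing that boundary, which is illicit.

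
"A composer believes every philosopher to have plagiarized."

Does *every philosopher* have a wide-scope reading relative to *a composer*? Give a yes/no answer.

ECM infinitives lack a CP barrier, so *every philosopher* can QR over the matrix subject *a composer*.
No island intervenes, so both surface and inverse scope are derivable.

Yes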